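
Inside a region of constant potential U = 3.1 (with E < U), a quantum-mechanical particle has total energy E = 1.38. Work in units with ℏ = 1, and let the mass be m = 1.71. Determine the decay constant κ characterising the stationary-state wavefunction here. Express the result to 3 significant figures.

κ = 2.43

Since E < U the TISE in this region is ψ'' = κ²ψ with κ = √(2m(U − E))/ℏ.
κ = √(2 × 1.71 × 1.72) = 2.425.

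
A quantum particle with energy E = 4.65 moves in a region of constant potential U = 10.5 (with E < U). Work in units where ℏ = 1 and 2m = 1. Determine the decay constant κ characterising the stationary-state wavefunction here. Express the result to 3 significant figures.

Since E < U the TISE in this region is ψ'' = κ²ψ with κ = √(2m(U − E))/ℏ.
κ = √(2 × 0.5 × 5.85) = 2.419.

κ = 2.42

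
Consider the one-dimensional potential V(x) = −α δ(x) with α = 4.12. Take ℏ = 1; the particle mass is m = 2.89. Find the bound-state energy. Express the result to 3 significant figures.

For x ≠ 0 the bound state is ψ ∝ e^{−κ|x|}; integrating the TISE across the delta gives the cusp condition 2κ = 2mα/ℏ², so κ = 11.91.
Then E = −ℏ²κ²/(2m) = −mα²/(2ℏ²) = -24.53.

E = -24.5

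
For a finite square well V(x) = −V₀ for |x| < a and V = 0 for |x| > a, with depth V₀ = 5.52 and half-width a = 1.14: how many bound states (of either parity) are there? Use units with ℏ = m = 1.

The dimensionless depth is z₀ = a√(2mV₀)/ℏ = 1.14 × √(11.04) = 3.788.
The even/odd transcendental equations gain one root per π/2 in z₀, giving N = 1 + ⌊2z₀/π⌋ = 1 + ⌊2.411⌋ = 3.

N = 3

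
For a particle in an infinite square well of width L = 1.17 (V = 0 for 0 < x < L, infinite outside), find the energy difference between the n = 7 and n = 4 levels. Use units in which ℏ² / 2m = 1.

ΔE = 238

E_n = n²π²ℏ²/(2mL²), so ΔE = (7² − 4²) π²ℏ²/(2mL²).
ΔE = 33 × π² / (2 × 0.5 × 1.17²) = 237.9.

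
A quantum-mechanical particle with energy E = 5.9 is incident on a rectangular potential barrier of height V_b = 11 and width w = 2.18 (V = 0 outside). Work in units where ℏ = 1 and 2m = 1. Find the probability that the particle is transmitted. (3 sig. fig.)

Since E < V_b the interior solution is evanescent with decay constant κ = √(2m(V_b − E))/ℏ = 2.258.
κw = 4.923, sinh(κw) = 68.71.
Matching ψ, ψ′ at both faces gives T = [1 + V_b² sinh²(κw) / (4E(V_b − E))]⁻¹ = 1/4748 = 0.000211.

T = 0.000211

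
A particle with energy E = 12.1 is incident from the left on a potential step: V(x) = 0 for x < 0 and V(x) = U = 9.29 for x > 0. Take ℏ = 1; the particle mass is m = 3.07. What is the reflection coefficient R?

On each side the TISE gives plane waves with k = √(2m(E − V))/ℏ: k₁ = √(2·3.07·12.1) = 8.619, k₂ = √(2·3.07·2.81) = 4.154.
Matching ψ and ψ′ at x = 0 gives r = (k₁ − k₂)/(k₁ + k₂), so R = r² = 0.1222 and T = 1 − R = 0.8778.

R = 0.122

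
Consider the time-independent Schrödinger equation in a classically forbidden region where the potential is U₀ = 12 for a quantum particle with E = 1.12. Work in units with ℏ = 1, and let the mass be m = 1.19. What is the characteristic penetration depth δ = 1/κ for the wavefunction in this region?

δ = 0.197

Since E < U₀ the TISE in this region is ψ'' = κ²ψ with κ = √(2m(U₀ − E))/ℏ.
κ = √(2 × 1.19 × 10.88) = 5.089. The penetration depth is δ = 1/κ = 0.197.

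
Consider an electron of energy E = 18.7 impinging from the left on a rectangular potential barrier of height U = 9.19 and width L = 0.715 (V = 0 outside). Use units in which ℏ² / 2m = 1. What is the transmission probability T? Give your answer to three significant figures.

T = 0.928

E > U: inside the barrier k₂ = √(2m(E − U))/ℏ = 3.084, k₂L = 2.205.
Matching at both interfaces gives T⁻¹ = 1 + U² sin²(k₂L) / [4E(E − U)] = 1.077, hence T = 0.928.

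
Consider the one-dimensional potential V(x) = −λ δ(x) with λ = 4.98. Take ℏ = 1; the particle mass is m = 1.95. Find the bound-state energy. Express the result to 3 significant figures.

For x ≠ 0 the bound state is ψ ∝ e^{−κ|x|}; integrating the TISE across the delta gives the cusp condition 2κ = 2mλ/ℏ², so κ = 9.711.
Then E = −ℏ²κ²/(2m) = −mλ²/(2ℏ²) = -24.18.

E = -24.2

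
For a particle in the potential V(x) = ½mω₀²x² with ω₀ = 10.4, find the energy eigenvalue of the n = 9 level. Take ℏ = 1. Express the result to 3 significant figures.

E = 98.8

Using E_n = (n + ½)ℏω₀: E_9 = 9.5 × 10.4 = 98.80.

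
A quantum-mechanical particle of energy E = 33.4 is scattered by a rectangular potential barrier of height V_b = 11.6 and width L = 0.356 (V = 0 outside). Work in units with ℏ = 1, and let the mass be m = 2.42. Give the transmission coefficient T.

T = 0.989

Above the barrier the interior wavenumber is k₂ = √(2m(E − V_b))/ℏ = 10.27, giving phase k₂L = 3.657.
T = [1 + V_b² sin²(k₂L) / (4E(E − V_b))]⁻¹ = 1/1.011 = 0.989.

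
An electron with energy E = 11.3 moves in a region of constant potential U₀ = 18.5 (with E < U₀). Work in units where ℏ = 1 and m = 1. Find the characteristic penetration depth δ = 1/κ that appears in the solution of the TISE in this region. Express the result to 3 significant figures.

δ = 0.264

Since E < U₀ the TISE in this region is ψ'' = κ²ψ with κ = √(2m(U₀ − E))/ℏ.
κ = √(2 × 1 × 7.2) = 3.795. The penetration depth is δ = 1/κ = 0.264.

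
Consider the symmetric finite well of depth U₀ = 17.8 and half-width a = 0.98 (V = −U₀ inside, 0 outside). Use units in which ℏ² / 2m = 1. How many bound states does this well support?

The dimensionless depth is z₀ = a√(2mU₀)/ℏ = 0.98 × √(17.80) = 4.135.
A new bound state (alternating even/odd) appears each time z₀ passes a multiple of π/2, so N = ⌊2z₀/π⌋ + 1 = ⌊2.632⌋ + 1 = 3.

N = 3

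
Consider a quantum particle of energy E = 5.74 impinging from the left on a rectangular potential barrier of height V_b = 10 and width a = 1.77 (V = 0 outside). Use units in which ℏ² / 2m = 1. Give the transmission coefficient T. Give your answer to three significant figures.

Since E < V_b the interior solution is evanescent with decay constant κ = √(2m(V_b − E))/ℏ = 2.064.
κa = 3.653, sinh(κa) = 19.29.
The exact tunnelling result is T⁻¹ = 1 + V_b² sinh²(κa) / [4E(V_b − E)] = 381.3, so T = 0.00262.

T = 0.00262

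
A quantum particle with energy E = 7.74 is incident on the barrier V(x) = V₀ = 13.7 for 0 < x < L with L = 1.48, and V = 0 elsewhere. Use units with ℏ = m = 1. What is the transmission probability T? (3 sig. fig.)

E < V₀: inside the barrier ψ ∝ e^{±κx} with κ = √(2m(V₀ − E))/ℏ = 3.453.
κL = 5.110, sinh(κL) = 82.81.
Matching ψ, ψ′ at both faces gives T = [1 + V₀² sinh²(κL) / (4E(V₀ − E))]⁻¹ = 1/6977 = 0.000143.

T = 0.000143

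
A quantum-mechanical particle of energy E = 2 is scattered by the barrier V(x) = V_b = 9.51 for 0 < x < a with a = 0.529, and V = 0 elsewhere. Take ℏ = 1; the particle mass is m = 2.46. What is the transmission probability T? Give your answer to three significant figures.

Since E < V_b the interior solution is evanescent with decay constant κ = √(2m(V_b − E))/ℏ = 6.079.
κa = 3.216, sinh(κa) = 12.44.
The exact tunnelling result is T⁻¹ = 1 + V_b² sinh²(κa) / [4E(V_b − E)] = 233.9, so T = 0.00428.

T = 0.00428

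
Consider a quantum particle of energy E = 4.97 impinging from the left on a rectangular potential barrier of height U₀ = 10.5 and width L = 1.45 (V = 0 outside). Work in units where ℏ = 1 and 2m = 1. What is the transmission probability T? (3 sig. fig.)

T = 0.00435

Since E < U₀ the interior solution is evanescent with decay constant κ = √(2m(U₀ − E))/ℏ = 2.352.
κL = 3.410, sinh(κL) = 15.11.
The exact tunnelling result is T⁻¹ = 1 + U₀² sinh²(κL) / [4E(U₀ − E)] = 230.1, so T = 0.00435.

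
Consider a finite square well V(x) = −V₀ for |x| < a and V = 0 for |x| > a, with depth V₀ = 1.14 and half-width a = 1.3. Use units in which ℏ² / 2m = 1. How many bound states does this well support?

N = 1

The dimensionless depth is z₀ = a√(2mV₀)/ℏ = 1.3 × √(1.140) = 1.388.
A new bound state (alternating even/odd) appears each time z₀ passes a multiple of π/2, so N = ⌊2z₀/π⌋ + 1 = ⌊0.8836⌋ + 1 = 1.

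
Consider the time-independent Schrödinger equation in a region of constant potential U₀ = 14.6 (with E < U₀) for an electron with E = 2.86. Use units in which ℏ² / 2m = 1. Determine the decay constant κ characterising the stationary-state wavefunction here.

κ = 3.43

Since E < U₀ the TISE in this region is ψ'' = κ²ψ with κ = √(2m(U₀ − E))/ℏ.
κ = √(2 × 0.5 × 11.74) = 3.426.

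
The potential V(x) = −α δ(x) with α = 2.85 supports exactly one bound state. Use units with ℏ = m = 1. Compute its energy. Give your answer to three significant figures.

E = -4.06

The bound state is ψ(x) = √κ e^{−κ|x|}. The derivative jump ψ'(0⁺) − ψ'(0⁻) = −(2mα/ℏ²)ψ(0) fixes κ = mα/ℏ² = 2.850.
Then E = −ℏ²κ²/(2m) = −mα²/(2ℏ²) = -4.061.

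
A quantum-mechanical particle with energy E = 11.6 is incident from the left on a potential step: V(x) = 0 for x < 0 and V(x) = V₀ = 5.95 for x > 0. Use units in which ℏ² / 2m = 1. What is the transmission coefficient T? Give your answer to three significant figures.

On each side the TISE gives plane waves with k = √(2m(E − V))/ℏ: k₁ = √(2·½·11.6) = 3.406, k₂ = √(2·½·5.65) = 2.377.
Continuity of ψ and ψ′ at the step yields the reflection amplitude r = (k₁ − k₂)/(k₁ + k₂) = 0.1779; thus R = |r|² = 0.03166, T = 0.9683.

T = 0.968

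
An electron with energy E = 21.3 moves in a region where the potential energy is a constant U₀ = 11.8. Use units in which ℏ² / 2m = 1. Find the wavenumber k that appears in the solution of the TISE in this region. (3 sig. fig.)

With E > U₀ the solution is oscillatory, ψ ∝ e^{±ikx} with k = √(2m(E − U₀))/ℏ.
k = √(2 × 0.5 × 9.5) = 3.082.

k = 3.08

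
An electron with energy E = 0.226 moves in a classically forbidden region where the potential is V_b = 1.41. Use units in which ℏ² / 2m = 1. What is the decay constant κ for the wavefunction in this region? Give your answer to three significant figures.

κ = 1.09

Since E < V_b the TISE in this region is ψ'' = κ²ψ with κ = √(2m(V_b − E))/ℏ.
κ = √(2 × 0.5 × 1.184) = 1.088.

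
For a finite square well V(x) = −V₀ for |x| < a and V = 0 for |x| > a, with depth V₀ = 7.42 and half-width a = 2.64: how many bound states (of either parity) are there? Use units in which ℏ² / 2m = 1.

Define the well-strength parameter z₀ = (a/ℏ)√(2mV₀) = 2.64 × √(2·0.5·7.42) = 7.191.
A new bound state (alternating even/odd) appears each time z₀ passes a multiple of π/2, so N = ⌊2z₀/π⌋ + 1 = ⌊4.578⌋ + 1 = 5.

N = 5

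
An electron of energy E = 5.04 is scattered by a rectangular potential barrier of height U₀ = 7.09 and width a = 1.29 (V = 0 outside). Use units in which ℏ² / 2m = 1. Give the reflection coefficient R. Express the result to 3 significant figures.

R = 0.921

E < U₀: inside the barrier ψ ∝ e^{±κx} with κ = √(2m(U₀ − E))/ℏ = 1.432.
κa = 1.847, sinh(κa) = 3.092.
Matching ψ, ψ′ at both faces gives T = [1 + U₀² sinh²(κa) / (4E(U₀ − E))]⁻¹ = 1/12.63 = 0.0792.
R = 1 − T = 0.921.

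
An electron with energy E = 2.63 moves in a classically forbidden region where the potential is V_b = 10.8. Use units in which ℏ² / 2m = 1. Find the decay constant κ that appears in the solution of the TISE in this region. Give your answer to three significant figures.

Since E < V_b the TISE in this region is ψ'' = κ²ψ with κ = √(2m(V_b − E))/ℏ.
κ = √(2 × 0.5 × 8.17) = 2.858.

κ = 2.86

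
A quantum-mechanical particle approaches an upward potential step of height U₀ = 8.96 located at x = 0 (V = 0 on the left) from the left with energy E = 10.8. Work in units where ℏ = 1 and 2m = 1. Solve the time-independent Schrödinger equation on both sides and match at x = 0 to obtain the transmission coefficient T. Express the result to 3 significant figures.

T = 0.827

The wavenumbers are k₁ = √(2mE)/ℏ = 3.286 on the left and k₂ = √(2m(E − U₀))/ℏ = 1.356 on the right.
Matching ψ and ψ′ at x = 0 gives r = (k₁ − k₂)/(k₁ + k₂), so R = r² = 0.1728 and T = 1 − R = 0.8272.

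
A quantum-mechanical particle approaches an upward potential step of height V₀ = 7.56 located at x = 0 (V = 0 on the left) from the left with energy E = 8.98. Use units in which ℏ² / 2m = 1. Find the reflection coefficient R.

On each side the TISE gives plane waves with k = √(2m(E − V))/ℏ: k₁ = √(2·½·8.98) = 2.997, k₂ = √(2·½·1.42) = 1.192.
Matching ψ and ψ′ at x = 0 gives r = (k₁ − k₂)/(k₁ + k₂), so R = r² = 0.1857 and T = 1 − R = 0.8143.

R = 0.186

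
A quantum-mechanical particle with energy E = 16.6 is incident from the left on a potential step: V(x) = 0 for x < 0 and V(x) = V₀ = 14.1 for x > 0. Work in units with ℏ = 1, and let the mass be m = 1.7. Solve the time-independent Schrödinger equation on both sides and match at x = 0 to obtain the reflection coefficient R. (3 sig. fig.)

The wavenumbers are k₁ = √(2mE)/ℏ = 7.513 on the left and k₂ = √(2m(E − V₀))/ℏ = 2.915 on the right.
Matching ψ and ψ′ at x = 0 gives r = (k₁ − k₂)/(k₁ + k₂), so R = r² = 0.1943 and T = 1 − R = 0.8057.

R = 0.194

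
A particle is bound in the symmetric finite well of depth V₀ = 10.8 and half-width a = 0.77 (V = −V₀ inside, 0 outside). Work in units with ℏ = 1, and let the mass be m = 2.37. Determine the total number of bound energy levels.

The dimensionless depth is z₀ = a√(2mV₀)/ℏ = 0.77 × √(51.19) = 5.509.
A new bound state (alternating even/odd) appears each time z₀ passes a multiple of π/2, so N = ⌊2z₀/π⌋ + 1 = ⌊3.507⌋ + 1 = 4.

N = 4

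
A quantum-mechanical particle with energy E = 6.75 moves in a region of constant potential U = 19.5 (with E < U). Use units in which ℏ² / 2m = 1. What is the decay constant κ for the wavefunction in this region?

κ = 3.57

Since E < U the TISE in this region is ψ'' = κ²ψ with κ = √(2m(U − E))/ℏ.
κ = √(2 × 0.5 × 12.75) = 3.571.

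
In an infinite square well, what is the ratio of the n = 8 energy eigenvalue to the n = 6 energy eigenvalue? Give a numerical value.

E_n = n²π²ℏ²/(2mL²) so the ratio is n₂²/n₁² = 64/36 = 1.77778.

1.77778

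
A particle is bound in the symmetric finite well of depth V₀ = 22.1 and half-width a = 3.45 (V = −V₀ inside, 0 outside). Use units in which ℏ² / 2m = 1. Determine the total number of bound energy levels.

Define the well-strength parameter z₀ = (a/ℏ)√(2mV₀) = 3.45 × √(2·0.5·22.1) = 16.22.
The even/odd transcendental equations gain one root per π/2 in z₀, giving N = 1 + ⌊2z₀/π⌋ = 1 + ⌊10.33⌋ = 11.

N = 11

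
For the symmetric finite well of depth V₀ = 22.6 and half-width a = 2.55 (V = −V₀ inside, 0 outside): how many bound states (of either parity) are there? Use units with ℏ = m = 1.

The dimensionless depth is z₀ = a√(2mV₀)/ℏ = 2.55 × √(45.20) = 17.14.
A new bound state (alternating even/odd) appears each time z₀ passes a multiple of π/2, so N = ⌊2z₀/π⌋ + 1 = ⌊10.91⌋ + 1 = 11.

N = 11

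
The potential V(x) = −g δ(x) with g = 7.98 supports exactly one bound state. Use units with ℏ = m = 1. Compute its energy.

E = -31.8

The bound state is ψ(x) = √κ e^{−κ|x|}. The derivative jump ψ'(0⁺) − ψ'(0⁻) = −(2mg/ℏ²)ψ(0) fixes κ = mg/ℏ² = 7.980.
Then E = −ℏ²κ²/(2m) = −mg²/(2ℏ²) = -31.84.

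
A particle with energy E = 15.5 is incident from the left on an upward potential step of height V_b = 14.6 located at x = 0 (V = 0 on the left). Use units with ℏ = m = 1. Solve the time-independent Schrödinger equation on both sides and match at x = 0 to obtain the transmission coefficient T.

T = 0.626

On each side the TISE gives plane waves with k = √(2m(E − V))/ℏ: k₁ = √(2·1·15.5) = 5.568, k₂ = √(2·1·0.9) = 1.342.
Matching ψ and ψ′ at x = 0 gives r = (k₁ − k₂)/(k₁ + k₂), so R = r² = 0.3741 and T = 1 − R = 0.6259.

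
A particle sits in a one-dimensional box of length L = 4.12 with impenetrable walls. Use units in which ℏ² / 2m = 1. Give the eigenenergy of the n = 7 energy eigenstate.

E = 28.5

Requiring ψ(0) = ψ(L) = 0 quantises k = nπ/L, hence E_n = ℏ²k²/2m = n²π²ℏ²/(2mL²).
E_7 = 7² × π² / (2 × 0.5 × 4.12²) = 28.49.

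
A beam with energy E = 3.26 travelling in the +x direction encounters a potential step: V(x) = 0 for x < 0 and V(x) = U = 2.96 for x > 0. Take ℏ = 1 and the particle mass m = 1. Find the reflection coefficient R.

The wavenumbers are k₁ = √(2mE)/ℏ = 2.553 on the left and k₂ = √(2m(E − U))/ℏ = 0.7746 on the right.
Matching ψ and ψ′ at x = 0 gives r = (k₁ − k₂)/(k₁ + k₂), so R = r² = 0.2857 and T = 1 − R = 0.7143.

R = 0.286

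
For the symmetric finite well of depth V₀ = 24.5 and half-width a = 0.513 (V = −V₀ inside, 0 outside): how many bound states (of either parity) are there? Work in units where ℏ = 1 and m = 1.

N = 3

Define the well-strength parameter z₀ = (a/ℏ)√(2mV₀) = 0.513 × √(2·1·24.5) = 3.591.
A new bound state (alternating even/odd) appears each time z₀ passes a multiple of π/2, so N = ⌊2z₀/π⌋ + 1 = ⌊2.286⌋ + 1 = 3.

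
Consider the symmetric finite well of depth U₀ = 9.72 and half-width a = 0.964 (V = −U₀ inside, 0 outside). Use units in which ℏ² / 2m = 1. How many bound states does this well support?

N = 2

The dimensionless depth is z₀ = a√(2mU₀)/ℏ = 0.964 × √(9.720) = 3.005.
A new bound state (alternating even/odd) appears each time z₀ passes a multiple of π/2, so N = ⌊2z₀/π⌋ + 1 = ⌊1.913⌋ + 1 = 2.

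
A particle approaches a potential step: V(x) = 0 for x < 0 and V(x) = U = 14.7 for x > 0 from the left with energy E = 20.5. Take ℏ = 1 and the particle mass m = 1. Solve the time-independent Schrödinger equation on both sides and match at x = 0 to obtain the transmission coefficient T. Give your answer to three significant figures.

On each side the TISE gives plane waves with k = √(2m(E − V))/ℏ: k₁ = √(2·1·20.5) = 6.403, k₂ = √(2·1·5.8) = 3.406.
Matching ψ and ψ′ at x = 0 gives r = (k₁ − k₂)/(k₁ + k₂), so R = r² = 0.09337 and T = 1 − R = 0.9066.

T = 0.907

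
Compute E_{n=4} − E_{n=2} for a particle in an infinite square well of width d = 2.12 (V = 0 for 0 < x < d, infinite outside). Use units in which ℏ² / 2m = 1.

ΔE = 26.4

E_n = n²π²ℏ²/(2md²), so ΔE = (4² − 2²) π²ℏ²/(2md²).
ΔE = 12 × π² / (2 × 0.5 × 2.12²) = 26.35.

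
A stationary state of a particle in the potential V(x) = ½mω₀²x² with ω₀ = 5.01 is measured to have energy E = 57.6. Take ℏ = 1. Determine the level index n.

n = 11

E_n = ℏω₀(n + ½) ⇒ n = E/(ℏω₀) − ½ = 57.6/5.01 − 0.5 = 10.997 → n = 11.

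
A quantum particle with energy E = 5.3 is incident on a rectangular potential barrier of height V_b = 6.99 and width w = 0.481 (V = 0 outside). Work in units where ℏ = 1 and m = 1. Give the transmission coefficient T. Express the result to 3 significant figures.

T = 0.421

E < V_b: inside the barrier ψ ∝ e^{±κx} with κ = √(2m(V_b − E))/ℏ = 1.838.
κw = 0.8843, sinh(κw) = 1.004.
The exact tunnelling result is T⁻¹ = 1 + V_b² sinh²(κw) / [4E(V_b − E)] = 2.375, so T = 0.421.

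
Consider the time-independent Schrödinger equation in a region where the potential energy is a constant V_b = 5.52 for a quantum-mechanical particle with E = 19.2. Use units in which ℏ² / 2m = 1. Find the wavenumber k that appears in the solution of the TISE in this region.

k = 3.70

With E > V_b the solution is oscillatory, ψ ∝ e^{±ikx} with k = √(2m(E − V_b))/ℏ.
k = √(2 × 0.5 × 13.68) = 3.699.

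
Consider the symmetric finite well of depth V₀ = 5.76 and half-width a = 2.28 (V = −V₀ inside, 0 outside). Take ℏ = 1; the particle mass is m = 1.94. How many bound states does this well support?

N = 7

Define the well-strength parameter z₀ = (a/ℏ)√(2mV₀) = 2.28 × √(2·1.94·5.76) = 10.78.
The even/odd transcendental equations gain one root per π/2 in z₀, giving N = 1 + ⌊2z₀/π⌋ = 1 + ⌊6.862⌋ = 7.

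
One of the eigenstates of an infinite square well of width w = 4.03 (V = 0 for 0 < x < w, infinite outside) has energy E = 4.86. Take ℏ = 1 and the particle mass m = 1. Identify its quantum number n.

n = 4

From E_n = n²π²ℏ²/(2mw²) invert to n = √(2mw²E)/(πℏ).
n = (4.03/π) × √(2 × 1 × 4.86) = 3.999 → n = 4.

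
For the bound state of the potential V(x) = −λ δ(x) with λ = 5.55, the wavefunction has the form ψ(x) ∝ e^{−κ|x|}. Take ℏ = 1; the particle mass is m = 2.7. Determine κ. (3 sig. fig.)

κ = 15.0

Integrate −(ℏ²/2m)ψ'' − λδ(x)ψ = Eψ from −ε to +ε: the ψ'' term gives ψ'(0⁺) − ψ'(0⁻) and the δ term gives −(2mλ/ℏ²)ψ(0).
With ψ ∝ e^{−κ|x|} this yields −2κ = −2mλ/ℏ², so κ = mλ/ℏ² = 14.99.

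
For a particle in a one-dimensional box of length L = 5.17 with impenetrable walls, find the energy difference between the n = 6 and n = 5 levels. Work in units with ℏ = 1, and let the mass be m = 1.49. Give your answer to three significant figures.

E_n = n²π²ℏ²/(2mL²), so ΔE = (6² − 5²) π²ℏ²/(2mL²).
ΔE = 11 × π² / (2 × 1.49 × 5.17²) = 1.363.

ΔE = 1.36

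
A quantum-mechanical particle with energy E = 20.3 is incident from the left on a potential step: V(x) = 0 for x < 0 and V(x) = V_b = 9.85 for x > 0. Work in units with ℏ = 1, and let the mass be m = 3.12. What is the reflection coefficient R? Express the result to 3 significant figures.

The wavenumbers are k₁ = √(2mE)/ℏ = 11.25 on the left and k₂ = √(2m(E − V_b))/ℏ = 8.075 on the right.
Continuity of ψ and ψ′ at the step yields the reflection amplitude r = (k₁ − k₂)/(k₁ + k₂) = 0.1645; thus R = |r|² = 0.02706, T = 0.9729.

R = 0.0271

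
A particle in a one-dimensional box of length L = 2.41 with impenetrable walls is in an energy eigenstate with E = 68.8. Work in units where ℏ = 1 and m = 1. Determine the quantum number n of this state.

n = 9

For an infinite well E_n = n²π²ℏ²/(2mL²), so n = (L/πℏ)√(2mE).
n = (2.41/π) × √(2 × 1 × 68.8) = 8.999 → n = 9.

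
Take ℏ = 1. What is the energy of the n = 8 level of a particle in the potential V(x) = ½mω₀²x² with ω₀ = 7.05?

E = 59.9

The oscillator eigenvalues are E_n = ℏω₀(n + ½), so E_8 = 7.05 × 8.5 = 59.93.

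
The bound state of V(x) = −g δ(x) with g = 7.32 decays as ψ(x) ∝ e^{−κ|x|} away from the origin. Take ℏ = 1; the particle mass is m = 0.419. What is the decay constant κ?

κ = 3.07

Integrating the TISE across x = 0 gives the cusp condition ψ'(0⁺) − ψ'(0⁻) = −(2mg/ℏ²)ψ(0).
With ψ ∝ e^{−κ|x|} this yields −2κ = −2mg/ℏ², so κ = mg/ℏ² = 3.067.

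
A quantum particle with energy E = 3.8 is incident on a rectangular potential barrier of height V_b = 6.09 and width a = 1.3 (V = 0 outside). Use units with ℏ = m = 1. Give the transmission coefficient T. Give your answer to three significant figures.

T = 0.0143

Since E < V_b the interior solution is evanescent with decay constant κ = √(2m(V_b − E))/ℏ = 2.140.
κa = 2.782, sinh(κa) = 8.046.
The exact tunnelling result is T⁻¹ = 1 + V_b² sinh²(κa) / [4E(V_b − E)] = 69.97, so T = 0.0143.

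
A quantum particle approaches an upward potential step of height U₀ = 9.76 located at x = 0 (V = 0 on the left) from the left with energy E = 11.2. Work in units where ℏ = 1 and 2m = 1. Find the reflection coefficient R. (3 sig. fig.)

R = 0.223

On each side the TISE gives plane waves with k = √(2m(E − V))/ℏ: k₁ = √(2·½·11.2) = 3.347, k₂ = √(2·½·1.44) = 1.200.
Matching ψ and ψ′ at x = 0 gives r = (k₁ − k₂)/(k₁ + k₂), so R = r² = 0.2229 and T = 1 − R = 0.7771.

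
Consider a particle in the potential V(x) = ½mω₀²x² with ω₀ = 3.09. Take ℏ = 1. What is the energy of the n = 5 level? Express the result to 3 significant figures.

E = 17.0

The oscillator eigenvalues are E_n = ℏω₀(n + ½), so E_5 = 3.09 × 5.5 = 17.00.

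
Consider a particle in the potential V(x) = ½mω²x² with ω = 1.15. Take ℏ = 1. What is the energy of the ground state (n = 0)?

E = 0.575

Using E_n = (n + ½)ℏω: E_0 = 0.5 × 1.15 = 0.5750.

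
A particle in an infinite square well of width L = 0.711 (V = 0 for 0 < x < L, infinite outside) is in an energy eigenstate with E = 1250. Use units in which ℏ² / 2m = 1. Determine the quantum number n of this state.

From E_n = n²π²ℏ²/(2mL²) invert to n = √(2mL²E)/(πℏ).
n = (0.711/π) × √(2 × 0.5 × 1250) = 8.002 → n = 8.

n = 8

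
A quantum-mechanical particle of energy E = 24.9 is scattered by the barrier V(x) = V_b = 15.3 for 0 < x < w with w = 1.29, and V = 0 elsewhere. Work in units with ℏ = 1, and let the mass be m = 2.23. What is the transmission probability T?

T = 0.855

Above the barrier the interior wavenumber is k₂ = √(2m(E − V_b))/ℏ = 6.543, giving phase k₂w = 8.441.
Matching at both interfaces gives T⁻¹ = 1 + V_b² sin²(k₂w) / [4E(E − V_b)] = 1.170, hence T = 0.855.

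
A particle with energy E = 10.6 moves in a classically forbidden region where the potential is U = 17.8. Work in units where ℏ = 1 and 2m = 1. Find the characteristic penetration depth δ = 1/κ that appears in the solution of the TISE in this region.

Since E < U the TISE in this region is ψ'' = κ²ψ with κ = √(2m(U − E))/ℏ.
κ = √(2 × 0.5 × 7.2) = 2.683. The penetration depth is δ = 1/κ = 0.373.

δ = 0.373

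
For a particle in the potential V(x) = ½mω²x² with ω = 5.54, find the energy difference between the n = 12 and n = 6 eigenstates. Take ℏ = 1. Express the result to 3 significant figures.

E_n = ℏω(n + ½), so ΔE = (12 − 6) ℏω = 6 × 5.54 = 33.24.

ΔE = 33.2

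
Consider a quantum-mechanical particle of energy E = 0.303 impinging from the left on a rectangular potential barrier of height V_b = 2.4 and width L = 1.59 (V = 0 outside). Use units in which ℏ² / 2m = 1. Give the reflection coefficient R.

E < V_b: inside the barrier ψ ∝ e^{±κx} with κ = √(2m(V_b − E))/ℏ = 1.448.
κL = 2.302, sinh(κL) = 4.949.
Matching ψ, ψ′ at both faces gives T = [1 + V_b² sinh²(κL) / (4E(V_b − E))]⁻¹ = 1/56.52 = 0.0177.
R = 1 − T = 0.982.

R = 0.982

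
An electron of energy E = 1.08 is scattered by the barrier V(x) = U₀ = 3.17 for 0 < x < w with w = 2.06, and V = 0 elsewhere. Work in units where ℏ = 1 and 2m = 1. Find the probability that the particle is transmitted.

T = 0.00927

Since E < U₀ the interior solution is evanescent with decay constant κ = √(2m(U₀ − E))/ℏ = 1.446.
κw = 2.978, sinh(κw) = 9.800.
Matching ψ, ψ′ at both faces gives T = [1 + U₀² sinh²(κw) / (4E(U₀ − E))]⁻¹ = 1/107.9 = 0.00927.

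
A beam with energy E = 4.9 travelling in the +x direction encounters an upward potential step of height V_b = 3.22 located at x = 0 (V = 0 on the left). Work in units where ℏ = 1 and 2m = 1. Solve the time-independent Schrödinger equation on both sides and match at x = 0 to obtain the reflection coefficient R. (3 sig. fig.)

R = 0.0683

The wavenumbers are k₁ = √(2mE)/ℏ = 2.214 on the left and k₂ = √(2m(E − V_b))/ℏ = 1.296 on the right.
Matching ψ and ψ′ at x = 0 gives r = (k₁ − k₂)/(k₁ + k₂), so R = r² = 0.06833 and T = 1 − R = 0.9317.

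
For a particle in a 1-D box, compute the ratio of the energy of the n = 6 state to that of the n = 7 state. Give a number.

0.734694

E_n = n²π²ℏ²/(2mL²) so the ratio is n₂²/n₁² = 36/49 = 0.734694.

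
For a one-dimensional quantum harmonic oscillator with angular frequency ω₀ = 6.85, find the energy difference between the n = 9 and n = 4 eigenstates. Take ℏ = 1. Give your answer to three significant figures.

E_n = ℏω₀(n + ½), so ΔE = (9 − 4) ℏω₀ = 5 × 6.85 = 34.25.

ΔE = 34.3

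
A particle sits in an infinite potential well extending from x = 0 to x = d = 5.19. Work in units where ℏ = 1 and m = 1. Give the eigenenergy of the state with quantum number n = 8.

The infinite-well eigenfunctions ψ_n = √(2/d) sin(nπx/d) vanish at both walls, giving E_n = n²π²ℏ²/(2md²).
E_8 = 8² × π² / (2 × 1 × 5.19²) = 11.73.

E = 11.7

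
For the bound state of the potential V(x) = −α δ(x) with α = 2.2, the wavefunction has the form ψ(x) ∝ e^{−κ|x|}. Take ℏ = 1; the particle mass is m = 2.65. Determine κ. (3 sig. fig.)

κ = 5.83

Integrate −(ℏ²/2m)ψ'' − αδ(x)ψ = Eψ from −ε to +ε: the ψ'' term gives ψ'(0⁺) − ψ'(0⁻) and the δ term gives −(2mα/ℏ²)ψ(0).
With ψ ∝ e^{−κ|x|} this yields −2κ = −2mα/ℏ², so κ = mα/ℏ² = 5.830.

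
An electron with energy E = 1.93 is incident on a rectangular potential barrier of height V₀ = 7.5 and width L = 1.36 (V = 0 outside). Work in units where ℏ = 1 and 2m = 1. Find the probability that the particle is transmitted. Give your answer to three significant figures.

T = 0.00497

E < V₀: inside the barrier ψ ∝ e^{±κx} with κ = √(2m(V₀ − E))/ℏ = 2.360.
κL = 3.210, sinh(κL) = 12.37.
Matching ψ, ψ′ at both faces gives T = [1 + V₀² sinh²(κL) / (4E(V₀ − E))]⁻¹ = 1/201.0 = 0.00497.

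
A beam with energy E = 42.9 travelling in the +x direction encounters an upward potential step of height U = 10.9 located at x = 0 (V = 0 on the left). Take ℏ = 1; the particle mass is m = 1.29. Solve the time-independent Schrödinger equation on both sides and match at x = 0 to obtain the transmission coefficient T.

T = 0.995

On each side the TISE gives plane waves with k = √(2m(E − V))/ℏ: k₁ = √(2·1.29·42.9) = 10.52, k₂ = √(2·1.29·32) = 9.086.
Continuity of ψ and ψ′ at the step yields the reflection amplitude r = (k₁ − k₂)/(k₁ + k₂) = 0.07315; thus R = |r|² = 0.005351, T = 0.9946.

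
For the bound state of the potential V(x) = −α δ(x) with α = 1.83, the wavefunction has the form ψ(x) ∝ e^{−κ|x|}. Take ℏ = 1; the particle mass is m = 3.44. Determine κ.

κ = 6.30

Integrating the TISE across x = 0 gives the cusp condition ψ'(0⁺) − ψ'(0⁻) = −(2mα/ℏ²)ψ(0).
With ψ ∝ e^{−κ|x|} this yields −2κ = −2mα/ℏ², so κ = mα/ℏ² = 6.295.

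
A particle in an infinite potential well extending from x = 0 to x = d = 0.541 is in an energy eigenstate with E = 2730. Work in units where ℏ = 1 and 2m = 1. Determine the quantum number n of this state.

From E_n = n²π²ℏ²/(2md²) invert to n = √(2md²E)/(πℏ).
n = (0.541/π) × √(2 × 0.5 × 2730) = 8.998 → n = 9.

n = 9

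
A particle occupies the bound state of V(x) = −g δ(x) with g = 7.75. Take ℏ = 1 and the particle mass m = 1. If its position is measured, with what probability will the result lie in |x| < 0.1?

The normalised bound state is ψ = √κ e^{−κ|x|} with κ = mg/ℏ² = 7.750.
P(|x| < d) = ∫_{−d}^{d} κ e^{−2κ|x|} dx = 1 − e^{−2κd} = 1 − e^{−1.550} = 0.7878.

P = 0.788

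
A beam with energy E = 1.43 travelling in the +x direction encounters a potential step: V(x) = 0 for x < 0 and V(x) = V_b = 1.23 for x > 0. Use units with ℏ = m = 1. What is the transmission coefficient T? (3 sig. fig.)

T = 0.792

On each side the TISE gives plane waves with k = √(2m(E − V))/ℏ: k₁ = √(2·1·1.43) = 1.691, k₂ = √(2·1·0.2) = 0.6325.
Matching ψ and ψ′ at x = 0 gives r = (k₁ − k₂)/(k₁ + k₂), so R = r² = 0.2076 and T = 1 − R = 0.7924.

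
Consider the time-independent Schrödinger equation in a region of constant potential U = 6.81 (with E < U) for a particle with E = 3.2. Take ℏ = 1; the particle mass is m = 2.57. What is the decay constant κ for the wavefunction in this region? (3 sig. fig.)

Since E < U the TISE in this region is ψ'' = κ²ψ with κ = √(2m(U − E))/ℏ.
κ = √(2 × 2.57 × 3.61) = 4.308.

κ = 4.31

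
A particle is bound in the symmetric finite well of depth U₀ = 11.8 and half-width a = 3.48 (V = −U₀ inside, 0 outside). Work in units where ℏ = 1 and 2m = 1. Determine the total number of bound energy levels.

N = 8

Define the well-strength parameter z₀ = (a/ℏ)√(2mU₀) = 3.48 × √(2·0.5·11.8) = 11.95.
A new bound state (alternating even/odd) appears each time z₀ passes a multiple of π/2, so N = ⌊2z₀/π⌋ + 1 = ⌊7.610⌋ + 1 = 8.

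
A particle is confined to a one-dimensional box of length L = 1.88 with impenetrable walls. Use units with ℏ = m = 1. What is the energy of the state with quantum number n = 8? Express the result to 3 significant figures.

The infinite-well eigenfunctions ψ_n = √(2/L) sin(nπx/L) vanish at both walls, giving E_n = n²π²ℏ²/(2mL²).
E_8 = 8² × π² / (2 × 1 × 1.88²) = 89.36.

E = 89.4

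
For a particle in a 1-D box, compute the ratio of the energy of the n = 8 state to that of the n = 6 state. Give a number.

Since E_n ∝ n², the ratio is (8/6)² = 1.77778.

1.77778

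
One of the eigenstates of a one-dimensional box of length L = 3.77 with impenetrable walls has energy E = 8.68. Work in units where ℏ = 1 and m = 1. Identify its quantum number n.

n = 5

From E_n = n²π²ℏ²/(2mL²) invert to n = √(2mL²E)/(πℏ).
n = (3.77/π) × √(2 × 1 × 8.68) = 5.000 → n = 5.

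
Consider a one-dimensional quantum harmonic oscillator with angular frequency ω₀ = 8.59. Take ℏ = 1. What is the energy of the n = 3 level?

Using E_n = (n + ½)ℏω₀: E_3 = 3.5 × 8.59 = 30.07.

E = 30.1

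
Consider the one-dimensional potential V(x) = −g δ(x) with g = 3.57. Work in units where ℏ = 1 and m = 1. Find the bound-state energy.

The bound state is ψ(x) = √κ e^{−κ|x|}. The derivative jump ψ'(0⁺) − ψ'(0⁻) = −(2mg/ℏ²)ψ(0) fixes κ = mg/ℏ² = 3.570.
Then E = −ℏ²κ²/(2m) = −mg²/(2ℏ²) = -6.372.

E = -6.37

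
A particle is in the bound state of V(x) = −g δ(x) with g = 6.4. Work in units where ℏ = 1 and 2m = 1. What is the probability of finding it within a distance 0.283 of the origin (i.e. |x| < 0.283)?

The normalised bound state is ψ = √κ e^{−κ|x|} with κ = mg/ℏ² = 3.200.
P(|x| < d) = ∫_{−d}^{d} κ e^{−2κ|x|} dx = 1 − e^{−2κd} = 1 − e^{−1.811} = 0.8365.

P = 0.837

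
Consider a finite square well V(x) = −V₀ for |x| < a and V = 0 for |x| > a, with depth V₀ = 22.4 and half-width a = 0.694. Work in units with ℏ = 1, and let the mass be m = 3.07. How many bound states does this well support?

N = 6

Define the well-strength parameter z₀ = (a/ℏ)√(2mV₀) = 0.694 × √(2·3.07·22.4) = 8.139.
A new bound state (alternating even/odd) appears each time z₀ passes a multiple of π/2, so N = ⌊2z₀/π⌋ + 1 = ⌊5.181⌋ + 1 = 6.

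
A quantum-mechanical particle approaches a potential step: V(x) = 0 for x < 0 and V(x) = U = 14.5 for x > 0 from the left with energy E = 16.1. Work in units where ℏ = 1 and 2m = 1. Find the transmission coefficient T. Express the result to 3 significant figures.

T = 0.729

On each side the TISE gives plane waves with k = √(2m(E − V))/ℏ: k₁ = √(2·½·16.1) = 4.012, k₂ = √(2·½·1.6) = 1.265.
Matching ψ and ψ′ at x = 0 gives r = (k₁ − k₂)/(k₁ + k₂), so R = r² = 0.2711 and T = 1 − R = 0.7289.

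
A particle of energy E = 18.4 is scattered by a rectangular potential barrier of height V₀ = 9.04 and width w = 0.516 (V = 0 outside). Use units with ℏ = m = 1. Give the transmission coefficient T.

T = 0.931

Above the barrier the interior wavenumber is k₂ = √(2m(E − V₀))/ℏ = 4.327, giving phase k₂w = 2.233.
T = [1 + V₀² sin²(k₂w) / (4E(E − V₀))]⁻¹ = 1/1.074 = 0.931.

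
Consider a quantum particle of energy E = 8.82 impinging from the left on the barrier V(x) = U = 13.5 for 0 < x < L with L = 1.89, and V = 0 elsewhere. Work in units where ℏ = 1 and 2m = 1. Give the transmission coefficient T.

E < U: inside the barrier ψ ∝ e^{±κx} with κ = √(2m(U − E))/ℏ = 2.163.
κL = 4.089, sinh(κL) = 29.82.
Matching ψ, ψ′ at both faces gives T = [1 + U² sinh²(κL) / (4E(U − E))]⁻¹ = 1/982.7 = 0.00102.

T = 0.00102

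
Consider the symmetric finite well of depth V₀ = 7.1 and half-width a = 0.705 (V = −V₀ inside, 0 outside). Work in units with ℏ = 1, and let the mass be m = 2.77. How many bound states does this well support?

N = 3

The dimensionless depth is z₀ = a√(2mV₀)/ℏ = 0.705 × √(39.33) = 4.422.
The even/odd transcendental equations gain one root per π/2 in z₀, giving N = 1 + ⌊2z₀/π⌋ = 1 + ⌊2.815⌋ = 3.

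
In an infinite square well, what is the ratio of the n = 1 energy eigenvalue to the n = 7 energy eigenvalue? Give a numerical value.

Since E_n ∝ n², the ratio is (1/7)² = 0.0204082.

0.0204082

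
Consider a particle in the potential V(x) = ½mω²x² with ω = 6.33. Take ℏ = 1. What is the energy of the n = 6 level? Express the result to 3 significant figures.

E = 41.1

The oscillator eigenvalues are E_n = ℏω(n + ½), so E_6 = 6.33 × 6.5 = 41.15.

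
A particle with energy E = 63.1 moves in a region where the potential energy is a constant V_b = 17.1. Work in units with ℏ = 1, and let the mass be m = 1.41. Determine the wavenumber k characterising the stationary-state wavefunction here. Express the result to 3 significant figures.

k = 11.4

With E > V_b the solution is oscillatory, ψ ∝ e^{±ikx} with k = √(2m(E − V_b))/ℏ.
k = √(2 × 1.41 × 46) = 11.39.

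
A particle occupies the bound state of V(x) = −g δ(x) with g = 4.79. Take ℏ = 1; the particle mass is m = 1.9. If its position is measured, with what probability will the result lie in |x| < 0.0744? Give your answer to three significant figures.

P = 0.742

The normalised bound state is ψ = √κ e^{−κ|x|} with κ = mg/ℏ² = 9.101.
P(|x| < d) = ∫_{−d}^{d} κ e^{−2κ|x|} dx = 1 − e^{−2κd} = 1 − e^{−1.354} = 0.7419.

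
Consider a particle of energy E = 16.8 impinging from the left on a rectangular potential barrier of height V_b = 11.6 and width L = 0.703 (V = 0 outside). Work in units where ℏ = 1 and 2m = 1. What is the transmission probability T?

Above the barrier the interior wavenumber is k₂ = √(2m(E − V_b))/ℏ = 2.280, giving phase k₂L = 1.603.
Matching at both interfaces gives T⁻¹ = 1 + V_b² sin²(k₂L) / [4E(E − V_b)] = 1.385, hence T = 0.722.

T = 0.722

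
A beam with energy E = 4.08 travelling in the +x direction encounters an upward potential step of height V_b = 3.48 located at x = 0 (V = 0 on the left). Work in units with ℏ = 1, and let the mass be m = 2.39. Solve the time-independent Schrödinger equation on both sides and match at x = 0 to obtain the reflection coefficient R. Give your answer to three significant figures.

On each side the TISE gives plane waves with k = √(2m(E − V))/ℏ: k₁ = √(2·2.39·4.08) = 4.416, k₂ = √(2·2.39·0.6) = 1.694.
Matching ψ and ψ′ at x = 0 gives r = (k₁ − k₂)/(k₁ + k₂), so R = r² = 0.1986 and T = 1 − R = 0.8014.

R = 0.199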